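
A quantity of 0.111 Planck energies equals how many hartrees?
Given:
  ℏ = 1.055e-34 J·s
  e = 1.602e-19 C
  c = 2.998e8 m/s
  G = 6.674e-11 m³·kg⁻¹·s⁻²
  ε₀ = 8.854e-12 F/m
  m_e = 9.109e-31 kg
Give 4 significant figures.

Planck energy: E_P = √(ℏc⁵/G) = 1.957e9 J
hartree: E_h = m_e e⁴/(4πε₀ℏ)² = 4.354e-18 J
0.111 × 1.957e9 / 4.354e-18 = 4.988e25

4.988e25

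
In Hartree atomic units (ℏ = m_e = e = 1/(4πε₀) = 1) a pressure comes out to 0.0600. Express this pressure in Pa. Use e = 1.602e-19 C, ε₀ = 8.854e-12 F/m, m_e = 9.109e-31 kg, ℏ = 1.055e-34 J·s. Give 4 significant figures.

1.757e12 Pa

One atomic unit of pressure: P_au = E_h/a₀³ = m_e⁴e¹⁰/((4πε₀)⁵ℏ⁸) = 2.929e13 Pa.
0.0600 × 2.929e13 Pa = 1.757e12 Pa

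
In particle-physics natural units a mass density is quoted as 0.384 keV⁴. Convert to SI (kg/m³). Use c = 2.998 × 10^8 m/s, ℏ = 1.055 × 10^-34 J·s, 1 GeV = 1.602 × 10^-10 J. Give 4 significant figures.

Mass density is [E]/(c²[L]³) = [E]⁴/(ℏ³c⁵).
1 GeV⁴ → 1/(ℏ³c⁵) × (1 GeV in J)⁴ = 2.316 × 10^20 kg/m³.
Convert the energy scale: 0.384 keV⁴ = 3.84 × 10^-25 GeV⁴.
Result: 3.84 × 10^-25 × 2.316 × 10^20 = 8.893 × 10^-5 kg/m³.

8.893 × 10^-5 kg/m³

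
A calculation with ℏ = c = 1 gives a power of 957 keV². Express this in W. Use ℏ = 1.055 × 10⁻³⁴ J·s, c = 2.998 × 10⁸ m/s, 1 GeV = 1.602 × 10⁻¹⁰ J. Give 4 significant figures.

Power is [E]/[T] = [E]²/ℏ.
1 GeV² → 1/ℏ × (1 GeV in J)² = 2.433 × 10¹⁴ W.
Convert the energy scale: 957 keV² = 9.57 × 10⁻¹⁰ GeV².
Result: 9.57 × 10⁻¹⁰ × 2.433 × 10¹⁴ = 2.328 × 10⁵ W.

2.328 × 10⁵ W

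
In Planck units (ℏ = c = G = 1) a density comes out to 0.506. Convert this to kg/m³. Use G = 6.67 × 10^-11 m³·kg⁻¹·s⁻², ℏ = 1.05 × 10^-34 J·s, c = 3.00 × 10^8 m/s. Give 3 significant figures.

One Planck density: ρ_P = c⁵/(ℏG²) = 5.20 × 10^96 kg/m³.
0.506 × 5.20 × 10^96 kg/m³ = 2.63 × 10^96 kg/m³

2.63 × 10^96 kg/m³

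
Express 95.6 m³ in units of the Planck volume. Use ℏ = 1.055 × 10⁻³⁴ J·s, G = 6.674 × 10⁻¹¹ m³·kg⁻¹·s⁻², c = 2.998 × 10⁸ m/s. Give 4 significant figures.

2.263 × 10¹⁰⁶

Planck volume: V_P = (ℏG/c³)^(3/2) = 4.224 × 10⁻¹⁰⁵ m³.
95.6 / 4.224 × 10⁻¹⁰⁵ = 2.263 × 10¹⁰⁶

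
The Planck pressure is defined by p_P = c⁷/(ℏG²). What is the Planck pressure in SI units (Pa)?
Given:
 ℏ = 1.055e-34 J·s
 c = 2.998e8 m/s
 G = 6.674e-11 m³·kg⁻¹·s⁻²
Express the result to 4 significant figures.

p_P = c⁷/(ℏG²)
  = 2.177e59 / 4.699e-55
  = 4.632e113 Pa

4.632e113 Pa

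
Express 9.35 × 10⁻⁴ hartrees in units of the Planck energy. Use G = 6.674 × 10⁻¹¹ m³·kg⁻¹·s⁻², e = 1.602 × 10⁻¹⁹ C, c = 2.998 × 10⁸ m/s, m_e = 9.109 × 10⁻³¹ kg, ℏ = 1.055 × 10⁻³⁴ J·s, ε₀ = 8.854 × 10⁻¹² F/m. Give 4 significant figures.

2.081 × 10⁻³⁰

hartree: E_h = m_e e⁴/(4πε₀ℏ)² = 4.354 × 10⁻¹⁸ J
Planck energy: E_P = √(ℏc⁵/G) = 1.957 × 10⁹ J
9.35 × 10⁻⁴ × 4.354 × 10⁻¹⁸ / 1.957 × 10⁹ = 2.081 × 10⁻³⁰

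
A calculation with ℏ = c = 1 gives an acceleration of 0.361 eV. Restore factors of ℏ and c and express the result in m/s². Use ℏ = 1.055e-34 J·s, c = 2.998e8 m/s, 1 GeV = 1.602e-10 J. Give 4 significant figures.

1.643e23 m/s²

Acceleration is [L]/[T]² = c·[E]/ℏ.
1 GeV → c/ℏ × (1 GeV in J) = 4.552e32 m/s².
Convert the energy scale: 0.361 eV = 3.61e-10 GeV.
Result: 3.61e-10 × 4.552e32 = 1.643e23 m/s².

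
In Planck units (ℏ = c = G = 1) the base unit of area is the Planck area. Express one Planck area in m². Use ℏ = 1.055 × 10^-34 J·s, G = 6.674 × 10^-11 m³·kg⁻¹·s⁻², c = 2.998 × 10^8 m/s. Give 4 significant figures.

2.613 × 10^-70 m²

A_P = ℏG/c³
  = 7.041 × 10^-45 / 2.695 × 10^25
  = 2.613 × 10^-70 m²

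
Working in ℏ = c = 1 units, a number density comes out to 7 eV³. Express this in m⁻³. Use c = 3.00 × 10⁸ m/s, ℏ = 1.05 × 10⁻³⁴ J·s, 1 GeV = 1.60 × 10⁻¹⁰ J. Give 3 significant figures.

Number density is [L]⁻³ = [E]³/(ℏc)³.
1 GeV³ → 1/(ℏc)³ × (1 GeV in J)³ = 1.31 × 10⁴⁷ m⁻³.
Convert the energy scale: 7 eV³ = 7.00 × 10⁻²⁷ GeV³.
Result: 7.00 × 10⁻²⁷ × 1.31 × 10⁴⁷ = 9.17 × 10²⁰ m⁻³.

9.17 × 10²⁰ m⁻³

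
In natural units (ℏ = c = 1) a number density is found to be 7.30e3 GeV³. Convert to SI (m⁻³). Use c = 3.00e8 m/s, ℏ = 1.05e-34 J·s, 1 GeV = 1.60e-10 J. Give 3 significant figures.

9.57e50 m⁻³

Number density is [L]⁻³ = [E]³/(ℏc)³.
1 GeV³ → 1/(ℏc)³ × (1 GeV in J)³ = 1.31e47 m⁻³.
Result: 7.30e3 × 1.31e47 = 9.57e50 m⁻³.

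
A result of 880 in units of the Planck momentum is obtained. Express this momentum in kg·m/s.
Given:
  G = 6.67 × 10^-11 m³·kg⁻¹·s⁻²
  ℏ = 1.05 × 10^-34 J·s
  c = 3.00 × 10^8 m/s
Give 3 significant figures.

One Planck momentum: p_P = √(ℏc³/G) = 6.52 kg·m/s.
880 × 6.52 kg·m/s = 5.74 × 10^3 kg·m/s

5.74 × 10^3 kg·m/s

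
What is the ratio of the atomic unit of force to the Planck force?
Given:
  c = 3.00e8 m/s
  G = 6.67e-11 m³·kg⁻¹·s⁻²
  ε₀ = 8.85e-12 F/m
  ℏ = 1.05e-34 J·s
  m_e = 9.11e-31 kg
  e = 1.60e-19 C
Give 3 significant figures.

atomic unit of force: F_au = E_h/a₀ = m_e²e⁶/((4πε₀)³ℏ⁴) = 8.33e-8 N
Planck force: F_P = c⁴/G = 1.21e44 N
ratio = 8.33e-8 / 1.21e44 = 6.86e-52

6.86e-52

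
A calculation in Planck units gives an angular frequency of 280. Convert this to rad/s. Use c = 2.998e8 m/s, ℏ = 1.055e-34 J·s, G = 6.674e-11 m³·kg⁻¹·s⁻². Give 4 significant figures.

5.193e45 rad/s

One Planck angular frequency: ω_P = √(c⁵/(ℏG)) = 1.855e43 rad/s.
280 × 1.855e43 rad/s = 5.193e45 rad/s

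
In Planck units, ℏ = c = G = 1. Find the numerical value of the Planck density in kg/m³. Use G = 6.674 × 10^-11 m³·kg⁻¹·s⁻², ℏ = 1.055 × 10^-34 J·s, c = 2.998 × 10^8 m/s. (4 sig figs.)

5.154 × 10^96 kg/m³

Dimensional analysis gives ρ_P = c⁵/(ℏG²).
  = 2.422 × 10^42 / 4.699 × 10^-55
  = 5.154 × 10^96 kg/m³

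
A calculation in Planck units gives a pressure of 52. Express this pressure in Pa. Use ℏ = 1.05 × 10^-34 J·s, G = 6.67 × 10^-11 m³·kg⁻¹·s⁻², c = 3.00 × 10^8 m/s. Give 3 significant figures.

One Planck pressure: p_P = c⁷/(ℏG²) = 4.68 × 10^113 Pa.
52 × 4.68 × 10^113 Pa = 2.43 × 10^115 Pa

2.43 × 10^115 Pa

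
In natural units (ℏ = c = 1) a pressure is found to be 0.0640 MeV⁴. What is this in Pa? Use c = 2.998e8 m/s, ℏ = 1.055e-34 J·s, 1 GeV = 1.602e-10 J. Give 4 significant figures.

Pressure is [E]/[L]³ = [E]⁴/(ℏc)³.
1 GeV⁴ → 1/(ℏc)³ × (1 GeV in J)⁴ = 2.082e37 Pa.
Convert the energy scale: 0.0640 MeV⁴ = 6.40e-14 GeV⁴.
Result: 6.40e-14 × 2.082e37 = 1.332e24 Pa.

1.332e24 Pa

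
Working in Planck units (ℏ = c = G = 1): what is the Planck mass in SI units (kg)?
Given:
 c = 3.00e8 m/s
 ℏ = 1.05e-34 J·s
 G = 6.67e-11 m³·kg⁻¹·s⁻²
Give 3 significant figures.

2.17e-8 kg

From ℏ = c = G = 1 the mass scale is m_P = √(ℏc/G).
  = √(4.72e-16)
  = 2.17e-8 kg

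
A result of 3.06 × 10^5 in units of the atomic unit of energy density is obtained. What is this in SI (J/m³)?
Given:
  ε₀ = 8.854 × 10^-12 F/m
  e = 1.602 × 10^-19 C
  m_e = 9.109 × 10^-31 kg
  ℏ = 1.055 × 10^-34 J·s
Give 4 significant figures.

One atomic unit of energy density: u_au = E_h/a₀³ = m_e⁴e¹⁰/((4πε₀)⁵ℏ⁸) = 2.929 × 10^13 J/m³.
3.06 × 10^5 × 2.929 × 10^13 J/m³ = 8.963 × 10^18 J/m³

8.963 × 10^18 J/m³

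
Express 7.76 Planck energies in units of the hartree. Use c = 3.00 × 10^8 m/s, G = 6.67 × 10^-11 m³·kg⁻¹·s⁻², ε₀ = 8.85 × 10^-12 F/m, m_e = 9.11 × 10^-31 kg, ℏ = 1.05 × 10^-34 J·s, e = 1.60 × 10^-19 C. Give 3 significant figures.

Planck energy: E_P = √(ℏc⁵/G) = 1.96 × 10^9 J
hartree: E_h = m_e e⁴/(4πε₀ℏ)² = 4.38 × 10^-18 J
7.76 × 1.96 × 10^9 / 4.38 × 10^-18 = 3.47 × 10^27

3.47 × 10^27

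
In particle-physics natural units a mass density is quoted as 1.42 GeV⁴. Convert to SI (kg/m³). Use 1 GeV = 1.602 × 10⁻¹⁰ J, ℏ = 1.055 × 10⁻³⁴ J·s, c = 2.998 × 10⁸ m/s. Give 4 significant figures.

Mass density is [E]/(c²[L]³) = [E]⁴/(ℏ³c⁵).
1 GeV⁴ → 1/(ℏ³c⁵) × (1 GeV in J)⁴ = 2.316 × 10²⁰ kg/m³.
Result: 1.42 × 2.316 × 10²⁰ = 3.289 × 10²⁰ kg/m³.

3.289 × 10²⁰ kg/m³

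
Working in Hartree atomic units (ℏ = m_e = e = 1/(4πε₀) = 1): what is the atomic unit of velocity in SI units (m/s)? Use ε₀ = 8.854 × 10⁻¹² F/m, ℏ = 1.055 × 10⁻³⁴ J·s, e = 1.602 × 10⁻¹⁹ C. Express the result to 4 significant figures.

The unique combination of the constants set to 1 with dimensions of velocity is v_au = e²/(4πε₀ℏ).
  = 2.566 × 10⁻³⁸ / 1.174 × 10⁻⁴⁴
  = 2.186 × 10⁶ m/s

2.186 × 10⁶ m/s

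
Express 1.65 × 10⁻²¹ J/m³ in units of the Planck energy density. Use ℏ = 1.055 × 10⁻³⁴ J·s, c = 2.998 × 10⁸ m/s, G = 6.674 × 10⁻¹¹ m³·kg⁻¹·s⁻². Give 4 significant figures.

3.562 × 10⁻¹³⁵

Planck energy density: u_P = c⁷/(ℏG²) = 4.632 × 10¹¹³ J/m³.
1.65 × 10⁻²¹ / 4.632 × 10¹¹³ = 3.562 × 10⁻¹³⁵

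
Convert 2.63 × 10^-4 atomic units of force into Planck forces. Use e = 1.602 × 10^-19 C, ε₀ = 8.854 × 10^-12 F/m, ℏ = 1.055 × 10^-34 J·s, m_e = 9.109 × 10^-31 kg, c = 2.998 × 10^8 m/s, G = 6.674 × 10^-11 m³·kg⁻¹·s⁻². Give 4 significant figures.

atomic unit of force: F_au = E_h/a₀ = m_e²e⁶/((4πε₀)³ℏ⁴) = 8.220 × 10^-8 N
Planck force: F_P = c⁴/G = 1.210 × 10^44 N
2.63 × 10^-4 × 8.220 × 10^-8 / 1.210 × 10^44 = 1.786 × 10^-55

1.786 × 10^-55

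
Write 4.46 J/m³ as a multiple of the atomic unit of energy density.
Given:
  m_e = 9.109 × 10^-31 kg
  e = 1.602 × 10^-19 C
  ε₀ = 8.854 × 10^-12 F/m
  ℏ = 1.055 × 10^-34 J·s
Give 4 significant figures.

1.523 × 10^-13

atomic unit of energy density: u_au = E_h/a₀³ = m_e⁴e¹⁰/((4πε₀)⁵ℏ⁸) = 2.929 × 10^13 J/m³.
4.46 / 2.929 × 10^13 = 1.523 × 10^-13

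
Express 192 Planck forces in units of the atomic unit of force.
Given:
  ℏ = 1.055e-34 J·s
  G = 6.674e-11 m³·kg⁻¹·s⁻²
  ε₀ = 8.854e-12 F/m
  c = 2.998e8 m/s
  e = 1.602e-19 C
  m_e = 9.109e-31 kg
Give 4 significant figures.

Planck force: F_P = c⁴/G = 1.210e44 N
atomic unit of force: F_au = E_h/a₀ = m_e²e⁶/((4πε₀)³ℏ⁴) = 8.220e-8 N
192 × 1.210e44 / 8.220e-8 = 2.827e53

2.827e53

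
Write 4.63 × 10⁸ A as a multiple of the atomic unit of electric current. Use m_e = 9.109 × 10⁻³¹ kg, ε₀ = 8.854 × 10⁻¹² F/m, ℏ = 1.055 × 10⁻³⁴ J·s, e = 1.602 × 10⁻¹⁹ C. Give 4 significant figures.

7.003 × 10¹⁰

atomic unit of electric current: I_au = e E_h/ℏ = m_e e⁵/((4πε₀)²ℏ³) = 6.612 × 10⁻³ A.
4.63 × 10⁸ / 6.612 × 10⁻³ = 7.003 × 10¹⁰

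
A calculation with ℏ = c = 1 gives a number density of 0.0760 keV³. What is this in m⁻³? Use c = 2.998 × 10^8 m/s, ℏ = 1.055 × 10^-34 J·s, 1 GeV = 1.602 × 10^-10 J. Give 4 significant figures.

Number density is [L]⁻³ = [E]³/(ℏc)³.
1 GeV³ → 1/(ℏc)³ × (1 GeV in J)³ = 1.299 × 10^47 m⁻³.
Convert the energy scale: 0.0760 keV³ = 7.60 × 10^-20 GeV³.
Result: 7.60 × 10^-20 × 1.299 × 10^47 = 9.875 × 10^27 m⁻³.

9.875 × 10^27 m⁻³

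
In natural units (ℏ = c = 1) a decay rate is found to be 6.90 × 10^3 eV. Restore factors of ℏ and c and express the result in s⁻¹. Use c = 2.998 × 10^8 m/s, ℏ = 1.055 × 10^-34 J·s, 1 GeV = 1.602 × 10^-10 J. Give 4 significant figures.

1.048 × 10^19 s⁻¹

A rate is [E]/ℏ; divide by ℏ.
1 GeV → 1/ℏ × (1 GeV in J) = 1.518 × 10^24 s⁻¹.
Convert the energy scale: 6.90 × 10^3 eV = 6.90 × 10^-6 GeV.
Result: 6.90 × 10^-6 × 1.518 × 10^24 = 1.048 × 10^19 s⁻¹.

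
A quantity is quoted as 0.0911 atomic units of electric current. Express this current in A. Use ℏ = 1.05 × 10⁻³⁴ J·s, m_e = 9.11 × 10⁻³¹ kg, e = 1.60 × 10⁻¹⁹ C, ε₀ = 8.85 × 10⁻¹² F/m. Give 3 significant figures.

6.08 × 10⁻⁴ A

One atomic unit of electric current: I_au = e E_h/ℏ = m_e e⁵/((4πε₀)²ℏ³) = 6.67 × 10⁻³ A.
0.0911 × 6.67 × 10⁻³ A = 6.08 × 10⁻⁴ A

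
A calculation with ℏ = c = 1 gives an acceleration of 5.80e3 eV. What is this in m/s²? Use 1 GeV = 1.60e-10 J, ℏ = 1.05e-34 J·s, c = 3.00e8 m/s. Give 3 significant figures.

Acceleration is [L]/[T]² = c·[E]/ℏ.
1 GeV → c/ℏ × (1 GeV in J) = 4.57e32 m/s².
Convert the energy scale: 5.80e3 eV = 5.80e-6 GeV.
Result: 5.80e-6 × 4.57e32 = 2.65e27 m/s².

2.65e27 m/s²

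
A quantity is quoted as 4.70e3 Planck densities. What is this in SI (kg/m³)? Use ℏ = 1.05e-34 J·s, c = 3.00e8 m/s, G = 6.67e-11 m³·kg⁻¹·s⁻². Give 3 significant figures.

One Planck density: ρ_P = c⁵/(ℏG²) = 5.20e96 kg/m³.
4.70e3 × 5.20e96 kg/m³ = 2.44e100 kg/m³

2.44e100 kg/m³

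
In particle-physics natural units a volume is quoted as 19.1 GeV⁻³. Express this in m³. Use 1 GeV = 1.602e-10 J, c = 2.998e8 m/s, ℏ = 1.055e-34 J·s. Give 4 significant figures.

Volume is [L]³ = [E]⁻³·(ℏc)³.
1 GeV⁻³ → (ℏc)³ × (1 GeV in J)⁻³ = 7.696e-48 m³.
Result: 19.1 × 7.696e-48 = 1.470e-46 m³.

1.470e-46 m³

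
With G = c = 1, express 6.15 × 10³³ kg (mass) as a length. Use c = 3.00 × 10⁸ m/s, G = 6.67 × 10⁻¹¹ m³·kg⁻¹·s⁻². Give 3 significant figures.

In G = c = 1 units mass has dimensions of length; the conversion factor is G/c².
6.15 × 10³³ kg × (G/c²) = 4.56 × 10⁶ m

4.56 × 10⁶ m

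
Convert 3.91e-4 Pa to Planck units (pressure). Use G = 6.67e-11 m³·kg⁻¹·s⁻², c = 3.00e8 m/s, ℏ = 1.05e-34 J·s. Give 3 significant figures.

8.35e-118

Planck pressure: p_P = c⁷/(ℏG²) = 4.68e113 Pa.
3.91e-4 / 4.68e113 = 8.35e-118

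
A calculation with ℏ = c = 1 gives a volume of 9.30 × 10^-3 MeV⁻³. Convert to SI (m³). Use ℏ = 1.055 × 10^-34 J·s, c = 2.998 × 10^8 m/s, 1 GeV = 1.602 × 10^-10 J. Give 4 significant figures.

7.157 × 10^-41 m³

Volume is [L]³ = [E]⁻³·(ℏc)³.
1 GeV⁻³ → (ℏc)³ × (1 GeV in J)⁻³ = 7.696 × 10^-48 m³.
Convert the energy scale: 9.30 × 10^-3 MeV⁻³ = 9.30 × 10^6 GeV⁻³.
Result: 9.30 × 10^6 × 7.696 × 10^-48 = 7.157 × 10^-41 m³.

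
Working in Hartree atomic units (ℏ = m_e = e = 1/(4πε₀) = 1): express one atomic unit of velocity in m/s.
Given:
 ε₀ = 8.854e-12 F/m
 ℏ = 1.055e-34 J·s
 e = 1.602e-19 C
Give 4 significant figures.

The unique combination of the constants set to 1 with dimensions of velocity is v_au = e²/(4πε₀ℏ).
  = 2.566e-38 / 1.174e-44
  = 2.186e6 m/s

2.186e6 m/s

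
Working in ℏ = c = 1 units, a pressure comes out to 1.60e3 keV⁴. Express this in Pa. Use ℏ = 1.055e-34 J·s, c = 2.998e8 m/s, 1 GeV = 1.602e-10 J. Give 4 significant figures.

3.331e16 Pa

Pressure is [E]/[L]³ = [E]⁴/(ℏc)³.
1 GeV⁴ → 1/(ℏc)³ × (1 GeV in J)⁴ = 2.082e37 Pa.
Convert the energy scale: 1.60e3 keV⁴ = 1.60e-21 GeV⁴.
Result: 1.60e-21 × 2.082e37 = 3.331e16 Pa.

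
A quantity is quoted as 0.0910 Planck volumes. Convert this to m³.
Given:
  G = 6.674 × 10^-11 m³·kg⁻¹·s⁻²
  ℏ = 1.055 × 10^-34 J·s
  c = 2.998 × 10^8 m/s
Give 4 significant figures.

3.844 × 10^-106 m³

One Planck volume: V_P = (ℏG/c³)^(3/2) = 4.224 × 10^-105 m³.
0.0910 × 4.224 × 10^-105 m³ = 3.844 × 10^-106 m³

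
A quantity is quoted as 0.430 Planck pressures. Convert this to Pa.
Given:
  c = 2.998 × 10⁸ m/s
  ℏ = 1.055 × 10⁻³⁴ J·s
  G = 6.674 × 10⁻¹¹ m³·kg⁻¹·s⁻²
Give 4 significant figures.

One Planck pressure: p_P = c⁷/(ℏG²) = 4.632 × 10¹¹³ Pa.
0.430 × 4.632 × 10¹¹³ Pa = 1.992 × 10¹¹³ Pa

1.992 × 10¹¹³ Pa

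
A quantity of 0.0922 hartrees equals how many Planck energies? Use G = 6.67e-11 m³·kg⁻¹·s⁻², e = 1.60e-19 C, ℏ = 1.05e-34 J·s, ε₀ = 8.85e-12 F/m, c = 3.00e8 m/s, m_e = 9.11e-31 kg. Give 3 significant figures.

hartree: E_h = m_e e⁴/(4πε₀ℏ)² = 4.38e-18 J
Planck energy: E_P = √(ℏc⁵/G) = 1.96e9 J
0.0922 × 4.38e-18 / 1.96e9 = 2.06e-28

2.06e-28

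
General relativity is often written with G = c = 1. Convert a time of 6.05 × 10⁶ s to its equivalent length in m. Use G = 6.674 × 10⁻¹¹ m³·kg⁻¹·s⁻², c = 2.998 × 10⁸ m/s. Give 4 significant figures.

1.814 × 10¹⁵ m

Time → length via c.
6.05 × 10⁶ s × (c) = 1.814 × 10¹⁵ m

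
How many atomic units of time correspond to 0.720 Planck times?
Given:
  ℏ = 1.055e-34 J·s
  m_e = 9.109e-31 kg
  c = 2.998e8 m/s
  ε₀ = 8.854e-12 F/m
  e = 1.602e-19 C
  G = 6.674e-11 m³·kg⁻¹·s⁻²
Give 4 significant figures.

Planck time: t_P = √(ℏG/c⁵) = 5.392e-44 s
atomic unit of time: τ_au = (4πε₀)²ℏ³/(m_e e⁴) = 2.423e-17 s
0.720 × 5.392e-44 / 2.423e-17 = 1.602e-27

1.602e-27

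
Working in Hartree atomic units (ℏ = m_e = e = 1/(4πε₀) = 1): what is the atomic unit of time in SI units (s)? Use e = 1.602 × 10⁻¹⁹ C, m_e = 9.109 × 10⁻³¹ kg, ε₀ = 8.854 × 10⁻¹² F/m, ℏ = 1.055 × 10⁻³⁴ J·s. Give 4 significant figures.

2.423 × 10⁻¹⁷ s

The unique combination of the constants set to 1 with dimensions of time is τ_au = (4πε₀)²ℏ³/(m_e e⁴).
E_h = 4.354 × 10⁻¹⁸ J
ℏ/E_h = 2.423 × 10⁻¹⁷ s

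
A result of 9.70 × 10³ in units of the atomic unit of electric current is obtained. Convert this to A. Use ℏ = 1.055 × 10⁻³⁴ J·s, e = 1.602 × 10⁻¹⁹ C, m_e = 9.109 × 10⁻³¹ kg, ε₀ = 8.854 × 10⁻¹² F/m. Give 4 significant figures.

64.14 A

One atomic unit of electric current: I_au = e E_h/ℏ = m_e e⁵/((4πε₀)²ℏ³) = 6.612 × 10⁻³ A.
9.70 × 10³ × 6.612 × 10⁻³ A = 64.14 A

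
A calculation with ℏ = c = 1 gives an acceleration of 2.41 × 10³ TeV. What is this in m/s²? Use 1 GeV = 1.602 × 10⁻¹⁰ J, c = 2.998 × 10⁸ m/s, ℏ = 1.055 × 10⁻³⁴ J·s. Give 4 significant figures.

Acceleration is [L]/[T]² = c·[E]/ℏ.
1 GeV → c/ℏ × (1 GeV in J) = 4.552 × 10³² m/s².
Convert the energy scale: 2.41 × 10³ TeV = 2.41 × 10⁶ GeV.
Result: 2.41 × 10⁶ × 4.552 × 10³² = 1.097 × 10³⁹ m/s².

1.097 × 10³⁹ m/s²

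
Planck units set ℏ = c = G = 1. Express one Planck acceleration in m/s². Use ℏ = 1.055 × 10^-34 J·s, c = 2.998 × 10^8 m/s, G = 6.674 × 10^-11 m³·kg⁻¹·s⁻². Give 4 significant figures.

From ℏ = c = G = 1 the acceleration scale is a_P = √(c⁷/(ℏG)).
  = √(3.092 × 10^103)
  = 5.560 × 10^51 m/s²

5.560 × 10^51 m/s²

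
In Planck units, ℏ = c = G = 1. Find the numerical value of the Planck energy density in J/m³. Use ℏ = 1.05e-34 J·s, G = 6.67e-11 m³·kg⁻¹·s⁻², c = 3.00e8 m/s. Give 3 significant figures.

The unique combination of the constants set to 1 with dimensions of energy density is u_P = c⁷/(ℏG²).
  = 2.19e59 / 4.67e-55
  = 4.68e113 J/m³

4.68e113 J/m³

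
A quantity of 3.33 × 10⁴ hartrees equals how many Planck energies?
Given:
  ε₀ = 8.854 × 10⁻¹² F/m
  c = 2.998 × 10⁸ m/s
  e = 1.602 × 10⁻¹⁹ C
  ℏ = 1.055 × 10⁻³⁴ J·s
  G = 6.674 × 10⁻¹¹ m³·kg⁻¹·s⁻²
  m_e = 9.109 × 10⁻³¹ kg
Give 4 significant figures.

7.411 × 10⁻²³

hartree: E_h = m_e e⁴/(4πε₀ℏ)² = 4.354 × 10⁻¹⁸ J
Planck energy: E_P = √(ℏc⁵/G) = 1.957 × 10⁹ J
3.33 × 10⁴ × 4.354 × 10⁻¹⁸ / 1.957 × 10⁹ = 7.411 × 10⁻²³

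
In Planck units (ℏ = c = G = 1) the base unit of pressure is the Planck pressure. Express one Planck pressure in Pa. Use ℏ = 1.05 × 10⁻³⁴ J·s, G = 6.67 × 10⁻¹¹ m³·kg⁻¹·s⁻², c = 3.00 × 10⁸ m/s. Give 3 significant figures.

4.68 × 10¹¹³ Pa

p_P = c⁷/(ℏG²)
  = 2.19 × 10⁵⁹ / 4.67 × 10⁻⁵⁵
  = 4.68 × 10¹¹³ Pa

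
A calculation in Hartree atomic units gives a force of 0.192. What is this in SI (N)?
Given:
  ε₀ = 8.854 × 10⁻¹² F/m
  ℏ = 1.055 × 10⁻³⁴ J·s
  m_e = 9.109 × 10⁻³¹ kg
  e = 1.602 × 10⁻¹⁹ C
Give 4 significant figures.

1.578 × 10⁻⁸ N

One atomic unit of force: F_au = E_h/a₀ = m_e²e⁶/((4πε₀)³ℏ⁴) = 8.220 × 10⁻⁸ N.
0.192 × 8.220 × 10⁻⁸ N = 1.578 × 10⁻⁸ N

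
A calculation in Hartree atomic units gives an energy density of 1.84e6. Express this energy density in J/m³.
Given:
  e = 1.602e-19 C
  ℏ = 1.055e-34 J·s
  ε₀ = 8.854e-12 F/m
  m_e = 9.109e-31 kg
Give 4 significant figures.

One atomic unit of energy density: u_au = E_h/a₀³ = m_e⁴e¹⁰/((4πε₀)⁵ℏ⁸) = 2.929e13 J/m³.
1.84e6 × 2.929e13 J/m³ = 5.390e19 J/m³

5.390e19 J/m³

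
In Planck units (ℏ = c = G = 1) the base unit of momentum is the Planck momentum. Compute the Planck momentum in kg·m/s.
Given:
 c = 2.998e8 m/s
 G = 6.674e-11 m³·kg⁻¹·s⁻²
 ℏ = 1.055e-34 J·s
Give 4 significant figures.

6.527 kg·m/s

p_P = √(ℏc³/G)
  = √(42.60)
  = 6.527 kg·m/s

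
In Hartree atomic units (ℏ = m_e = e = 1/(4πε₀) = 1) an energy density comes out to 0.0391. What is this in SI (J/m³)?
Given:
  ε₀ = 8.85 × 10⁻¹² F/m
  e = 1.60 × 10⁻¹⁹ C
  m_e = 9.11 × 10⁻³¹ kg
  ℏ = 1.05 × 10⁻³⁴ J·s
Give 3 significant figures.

One atomic unit of energy density: u_au = E_h/a₀³ = m_e⁴e¹⁰/((4πε₀)⁵ℏ⁸) = 3.01 × 10¹³ J/m³.
0.0391 × 3.01 × 10¹³ J/m³ = 1.18 × 10¹² J/m³

1.18 × 10¹² J/m³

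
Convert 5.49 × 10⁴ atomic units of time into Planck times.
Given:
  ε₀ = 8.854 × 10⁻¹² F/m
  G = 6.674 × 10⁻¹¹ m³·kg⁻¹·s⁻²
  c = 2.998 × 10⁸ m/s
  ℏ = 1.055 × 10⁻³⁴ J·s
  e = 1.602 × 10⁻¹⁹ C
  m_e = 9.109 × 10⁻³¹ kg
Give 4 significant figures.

atomic unit of time: τ_au = (4πε₀)²ℏ³/(m_e e⁴) = 2.423 × 10⁻¹⁷ s
Planck time: t_P = √(ℏG/c⁵) = 5.392 × 10⁻⁴⁴ s
5.49 × 10⁴ × 2.423 × 10⁻¹⁷ / 5.392 × 10⁻⁴⁴ = 2.467 × 10³¹

2.467 × 10³¹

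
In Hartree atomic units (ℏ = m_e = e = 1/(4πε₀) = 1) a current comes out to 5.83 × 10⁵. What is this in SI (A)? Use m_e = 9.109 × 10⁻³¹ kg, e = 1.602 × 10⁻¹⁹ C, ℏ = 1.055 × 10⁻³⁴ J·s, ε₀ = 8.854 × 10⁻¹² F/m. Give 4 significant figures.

One atomic unit of electric current: I_au = e E_h/ℏ = m_e e⁵/((4πε₀)²ℏ³) = 6.612 × 10⁻³ A.
5.83 × 10⁵ × 6.612 × 10⁻³ A = 3.855 × 10³ A

3.855 × 10³ A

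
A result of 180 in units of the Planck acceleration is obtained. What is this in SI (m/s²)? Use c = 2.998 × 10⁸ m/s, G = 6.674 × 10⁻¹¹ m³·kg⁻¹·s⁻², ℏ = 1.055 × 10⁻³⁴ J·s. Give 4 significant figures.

One Planck acceleration: a_P = √(c⁷/(ℏG)) = 5.560 × 10⁵¹ m/s².
180 × 5.560 × 10⁵¹ m/s² = 1.001 × 10⁵⁴ m/s²

1.001 × 10⁵⁴ m/s²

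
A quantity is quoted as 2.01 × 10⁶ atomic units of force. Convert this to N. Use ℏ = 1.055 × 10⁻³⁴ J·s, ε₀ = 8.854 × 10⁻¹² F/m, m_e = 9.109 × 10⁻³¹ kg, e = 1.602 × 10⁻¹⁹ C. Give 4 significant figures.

0.1652 N

One atomic unit of force: F_au = E_h/a₀ = m_e²e⁶/((4πε₀)³ℏ⁴) = 8.220 × 10⁻⁸ N.
2.01 × 10⁶ × 8.220 × 10⁻⁸ N = 0.1652 N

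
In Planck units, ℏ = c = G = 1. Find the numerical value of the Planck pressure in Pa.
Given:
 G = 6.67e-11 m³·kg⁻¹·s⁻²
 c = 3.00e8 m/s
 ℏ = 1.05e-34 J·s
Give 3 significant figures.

4.68e113 Pa

The unique combination of the constants set to 1 with dimensions of pressure is p_P = c⁷/(ℏG²).
  = 2.19e59 / 4.67e-55
  = 4.68e113 Pa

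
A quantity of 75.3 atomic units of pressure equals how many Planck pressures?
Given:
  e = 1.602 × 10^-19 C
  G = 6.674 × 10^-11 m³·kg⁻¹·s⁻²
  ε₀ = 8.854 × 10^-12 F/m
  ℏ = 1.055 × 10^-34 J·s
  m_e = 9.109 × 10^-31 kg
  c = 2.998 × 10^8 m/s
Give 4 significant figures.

atomic unit of pressure: P_au = E_h/a₀³ = m_e⁴e¹⁰/((4πε₀)⁵ℏ⁸) = 2.929 × 10^13 Pa
Planck pressure: p_P = c⁷/(ℏG²) = 4.632 × 10^113 Pa
75.3 × 2.929 × 10^13 / 4.632 × 10^113 = 4.761 × 10^-99

4.761 × 10^-99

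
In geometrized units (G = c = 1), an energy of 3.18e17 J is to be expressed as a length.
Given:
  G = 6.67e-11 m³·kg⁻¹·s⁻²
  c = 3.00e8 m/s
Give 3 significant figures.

Energy → length via G/c⁴.
3.18e17 J × (G/c⁴) = 2.62e-27 m

2.62e-27 m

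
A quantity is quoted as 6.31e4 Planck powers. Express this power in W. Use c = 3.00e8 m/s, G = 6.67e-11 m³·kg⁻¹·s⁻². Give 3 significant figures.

2.30e57 W

One Planck power: P_P = c⁵/G = 3.64e52 W.
6.31e4 × 3.64e52 W = 2.30e57 W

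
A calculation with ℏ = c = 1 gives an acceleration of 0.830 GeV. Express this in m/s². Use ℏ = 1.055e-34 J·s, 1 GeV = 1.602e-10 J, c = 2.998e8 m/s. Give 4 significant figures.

Acceleration is [L]/[T]² = c·[E]/ℏ.
1 GeV → c/ℏ × (1 GeV in J) = 4.552e32 m/s².
Result: 0.830 × 4.552e32 = 3.779e32 m/s².

3.779e32 m/s²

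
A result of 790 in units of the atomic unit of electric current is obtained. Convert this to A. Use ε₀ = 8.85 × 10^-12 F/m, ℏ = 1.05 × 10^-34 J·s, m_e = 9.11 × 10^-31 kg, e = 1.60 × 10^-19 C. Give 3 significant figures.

One atomic unit of electric current: I_au = e E_h/ℏ = m_e e⁵/((4πε₀)²ℏ³) = 6.67 × 10^-3 A.
790 × 6.67 × 10^-3 A = 5.27 A

5.27 A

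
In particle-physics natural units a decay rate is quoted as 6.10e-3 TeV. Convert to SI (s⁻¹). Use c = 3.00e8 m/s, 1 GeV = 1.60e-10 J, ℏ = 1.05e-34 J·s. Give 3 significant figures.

A rate is [E]/ℏ; divide by ℏ.
1 GeV → 1/ℏ × (1 GeV in J) = 1.52e24 s⁻¹.
Convert the energy scale: 6.10e-3 TeV = 6.10 GeV.
Result: 6.10 × 1.52e24 = 9.30e24 s⁻¹.

9.30e24 s⁻¹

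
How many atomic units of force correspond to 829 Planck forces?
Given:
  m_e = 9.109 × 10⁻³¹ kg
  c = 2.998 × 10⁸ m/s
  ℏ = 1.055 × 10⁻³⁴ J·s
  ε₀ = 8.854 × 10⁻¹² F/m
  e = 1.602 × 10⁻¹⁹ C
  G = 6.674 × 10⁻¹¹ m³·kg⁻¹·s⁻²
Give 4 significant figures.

Planck force: F_P = c⁴/G = 1.210 × 10⁴⁴ N
atomic unit of force: F_au = E_h/a₀ = m_e²e⁶/((4πε₀)³ℏ⁴) = 8.220 × 10⁻⁸ N
829 × 1.210 × 10⁴⁴ / 8.220 × 10⁻⁸ = 1.221 × 10⁵⁴

1.221 × 10⁵⁴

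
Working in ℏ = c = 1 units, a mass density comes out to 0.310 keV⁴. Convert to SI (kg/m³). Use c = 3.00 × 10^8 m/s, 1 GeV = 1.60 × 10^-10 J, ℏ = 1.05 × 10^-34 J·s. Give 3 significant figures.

7.22 × 10^-5 kg/m³

Mass density is [E]/(c²[L]³) = [E]⁴/(ℏ³c⁵).
1 GeV⁴ → 1/(ℏ³c⁵) × (1 GeV in J)⁴ = 2.33 × 10^20 kg/m³.
Convert the energy scale: 0.310 keV⁴ = 3.10 × 10^-25 GeV⁴.
Result: 3.10 × 10^-25 × 2.33 × 10^20 = 7.22 × 10^-5 kg/m³.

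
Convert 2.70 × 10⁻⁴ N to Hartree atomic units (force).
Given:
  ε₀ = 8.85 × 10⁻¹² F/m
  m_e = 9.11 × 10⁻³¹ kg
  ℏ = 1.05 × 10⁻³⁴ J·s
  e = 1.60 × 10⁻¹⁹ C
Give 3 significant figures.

atomic unit of force: F_au = E_h/a₀ = m_e²e⁶/((4πε₀)³ℏ⁴) = 8.33 × 10⁻⁸ N.
2.70 × 10⁻⁴ / 8.33 × 10⁻⁸ = 3.24 × 10³

3.24 × 10³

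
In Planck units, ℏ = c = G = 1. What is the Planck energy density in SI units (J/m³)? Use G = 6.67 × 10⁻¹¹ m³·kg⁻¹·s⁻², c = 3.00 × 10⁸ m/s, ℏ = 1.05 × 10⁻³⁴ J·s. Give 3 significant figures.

4.68 × 10¹¹³ J/m³

Dimensional analysis gives u_P = c⁷/(ℏG²).
  = 2.19 × 10⁵⁹ / 4.67 × 10⁻⁵⁵
  = 4.68 × 10¹¹³ J/m³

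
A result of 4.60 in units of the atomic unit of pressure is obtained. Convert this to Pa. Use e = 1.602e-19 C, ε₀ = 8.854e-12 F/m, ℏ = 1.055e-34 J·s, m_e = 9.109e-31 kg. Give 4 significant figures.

1.347e14 Pa

One atomic unit of pressure: P_au = E_h/a₀³ = m_e⁴e¹⁰/((4πε₀)⁵ℏ⁸) = 2.929e13 Pa.
4.60 × 2.929e13 Pa = 1.347e14 Pa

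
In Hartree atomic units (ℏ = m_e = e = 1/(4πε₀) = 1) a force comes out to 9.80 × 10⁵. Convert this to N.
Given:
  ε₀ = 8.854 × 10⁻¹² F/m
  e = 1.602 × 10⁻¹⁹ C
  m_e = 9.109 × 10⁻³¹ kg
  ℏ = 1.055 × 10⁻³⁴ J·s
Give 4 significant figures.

One atomic unit of force: F_au = E_h/a₀ = m_e²e⁶/((4πε₀)³ℏ⁴) = 8.220 × 10⁻⁸ N.
9.80 × 10⁵ × 8.220 × 10⁻⁸ N = 0.08055 N

0.08055 N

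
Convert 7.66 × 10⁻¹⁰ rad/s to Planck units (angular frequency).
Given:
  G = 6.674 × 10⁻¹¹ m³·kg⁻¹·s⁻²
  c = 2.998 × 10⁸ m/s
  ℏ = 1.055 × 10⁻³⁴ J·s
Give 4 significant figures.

4.130 × 10⁻⁵³

Planck angular frequency: ω_P = √(c⁵/(ℏG)) = 1.855 × 10⁴³ rad/s.
7.66 × 10⁻¹⁰ / 1.855 × 10⁴³ = 4.130 × 10⁻⁵³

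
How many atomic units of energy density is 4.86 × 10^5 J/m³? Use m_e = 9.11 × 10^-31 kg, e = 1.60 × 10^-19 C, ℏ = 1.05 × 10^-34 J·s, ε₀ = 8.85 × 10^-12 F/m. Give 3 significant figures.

1.61 × 10^-8

atomic unit of energy density: u_au = E_h/a₀³ = m_e⁴e¹⁰/((4πε₀)⁵ℏ⁸) = 3.01 × 10^13 J/m³.
4.86 × 10^5 / 3.01 × 10^13 = 1.61 × 10^-8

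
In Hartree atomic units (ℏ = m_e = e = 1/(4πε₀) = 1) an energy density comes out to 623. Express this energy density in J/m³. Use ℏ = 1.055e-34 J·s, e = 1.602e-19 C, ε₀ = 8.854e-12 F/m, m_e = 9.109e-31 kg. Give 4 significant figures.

One atomic unit of energy density: u_au = E_h/a₀³ = m_e⁴e¹⁰/((4πε₀)⁵ℏ⁸) = 2.929e13 J/m³.
623 × 2.929e13 J/m³ = 1.825e16 J/m³

1.825e16 J/m³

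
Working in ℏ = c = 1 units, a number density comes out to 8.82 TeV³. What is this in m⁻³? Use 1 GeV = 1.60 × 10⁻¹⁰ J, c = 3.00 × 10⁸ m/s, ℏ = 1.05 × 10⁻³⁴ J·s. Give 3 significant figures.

1.16 × 10⁵⁷ m⁻³

Number density is [L]⁻³ = [E]³/(ℏc)³.
1 GeV³ → 1/(ℏc)³ × (1 GeV in J)³ = 1.31 × 10⁴⁷ m⁻³.
Convert the energy scale: 8.82 TeV³ = 8.82 × 10⁹ GeV³.
Result: 8.82 × 10⁹ × 1.31 × 10⁴⁷ = 1.16 × 10⁵⁷ m⁻³.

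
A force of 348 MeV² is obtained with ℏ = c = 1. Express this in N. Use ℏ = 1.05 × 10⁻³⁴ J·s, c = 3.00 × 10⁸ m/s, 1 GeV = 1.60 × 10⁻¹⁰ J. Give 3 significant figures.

Force is [E]/[L] = [E]²/(ℏc); restore (ℏc)⁻¹.
1 GeV² → 1/(ℏc) × (1 GeV in J)² = 8.13 × 10⁵ N.
Convert the energy scale: 348 MeV² = 3.48 × 10⁻⁴ GeV².
Result: 3.48 × 10⁻⁴ × 8.13 × 10⁵ = 283 N.

283 N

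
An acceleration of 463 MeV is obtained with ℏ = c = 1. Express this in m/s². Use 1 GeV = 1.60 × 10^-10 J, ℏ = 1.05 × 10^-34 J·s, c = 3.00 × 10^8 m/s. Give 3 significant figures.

2.12 × 10^32 m/s²

Acceleration is [L]/[T]² = c·[E]/ℏ.
1 GeV → c/ℏ × (1 GeV in J) = 4.57 × 10^32 m/s².
Convert the energy scale: 463 MeV = 0.463 GeV.
Result: 0.463 × 4.57 × 10^32 = 2.12 × 10^32 m/s².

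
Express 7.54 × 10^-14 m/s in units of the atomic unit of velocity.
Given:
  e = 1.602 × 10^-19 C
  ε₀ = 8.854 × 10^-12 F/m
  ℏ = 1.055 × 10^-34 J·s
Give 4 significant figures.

atomic unit of velocity: v_au = e²/(4πε₀ℏ) = 2.186 × 10^6 m/s.
7.54 × 10^-14 / 2.186 × 10^6 = 3.449 × 10^-20

3.449 × 10^-20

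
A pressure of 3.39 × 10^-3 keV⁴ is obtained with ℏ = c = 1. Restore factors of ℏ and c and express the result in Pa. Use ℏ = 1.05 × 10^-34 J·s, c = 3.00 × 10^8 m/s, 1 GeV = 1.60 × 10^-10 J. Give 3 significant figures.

7.11 × 10^10 Pa

Pressure is [E]/[L]³ = [E]⁴/(ℏc)³.
1 GeV⁴ → 1/(ℏc)³ × (1 GeV in J)⁴ = 2.10 × 10^37 Pa.
Convert the energy scale: 3.39 × 10^-3 keV⁴ = 3.39 × 10^-27 GeV⁴.
Result: 3.39 × 10^-27 × 2.10 × 10^37 = 7.11 × 10^10 Pa.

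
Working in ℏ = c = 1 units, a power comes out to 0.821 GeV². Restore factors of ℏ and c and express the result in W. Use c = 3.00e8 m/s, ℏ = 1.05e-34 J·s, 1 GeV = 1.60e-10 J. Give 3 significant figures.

Power is [E]/[T] = [E]²/ℏ.
1 GeV² → 1/ℏ × (1 GeV in J)² = 2.44e14 W.
Result: 0.821 × 2.44e14 = 2.00e14 W.

2.00e14 W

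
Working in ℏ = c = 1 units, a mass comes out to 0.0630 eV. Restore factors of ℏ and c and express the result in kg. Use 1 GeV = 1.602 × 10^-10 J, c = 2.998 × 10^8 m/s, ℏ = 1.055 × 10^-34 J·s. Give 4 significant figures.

1.123 × 10^-37 kg

Mass is [E]/c²; divide by c².
1 GeV → 1/c² × (1 GeV in J) = 1.782 × 10^-27 kg.
Convert the energy scale: 0.0630 eV = 6.30 × 10^-11 GeV.
Result: 6.30 × 10^-11 × 1.782 × 10^-27 = 1.123 × 10^-37 kg.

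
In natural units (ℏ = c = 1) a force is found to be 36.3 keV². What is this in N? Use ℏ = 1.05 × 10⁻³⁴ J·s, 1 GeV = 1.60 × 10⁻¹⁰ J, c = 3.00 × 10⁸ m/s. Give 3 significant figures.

2.95 × 10⁻⁵ N

Force is [E]/[L] = [E]²/(ℏc); restore (ℏc)⁻¹.
1 GeV² → 1/(ℏc) × (1 GeV in J)² = 8.13 × 10⁵ N.
Convert the energy scale: 36.3 keV² = 3.63 × 10⁻¹¹ GeV².
Result: 3.63 × 10⁻¹¹ × 8.13 × 10⁵ = 2.95 × 10⁻⁵ N.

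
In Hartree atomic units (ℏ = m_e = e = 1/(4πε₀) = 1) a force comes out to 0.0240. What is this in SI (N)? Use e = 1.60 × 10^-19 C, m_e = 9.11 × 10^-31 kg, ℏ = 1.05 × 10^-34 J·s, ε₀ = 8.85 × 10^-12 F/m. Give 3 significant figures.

2.00 × 10^-9 N

One atomic unit of force: F_au = E_h/a₀ = m_e²e⁶/((4πε₀)³ℏ⁴) = 8.33 × 10^-8 N.
0.0240 × 8.33 × 10^-8 N = 2.00 × 10^-9 N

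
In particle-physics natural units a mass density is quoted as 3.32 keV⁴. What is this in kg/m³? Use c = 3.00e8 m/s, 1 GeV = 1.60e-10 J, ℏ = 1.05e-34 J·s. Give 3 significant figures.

7.73e-4 kg/m³

Mass density is [E]/(c²[L]³) = [E]⁴/(ℏ³c⁵).
1 GeV⁴ → 1/(ℏ³c⁵) × (1 GeV in J)⁴ = 2.33e20 kg/m³.
Convert the energy scale: 3.32 keV⁴ = 3.32e-24 GeV⁴.
Result: 3.32e-24 × 2.33e20 = 7.73e-4 kg/m³.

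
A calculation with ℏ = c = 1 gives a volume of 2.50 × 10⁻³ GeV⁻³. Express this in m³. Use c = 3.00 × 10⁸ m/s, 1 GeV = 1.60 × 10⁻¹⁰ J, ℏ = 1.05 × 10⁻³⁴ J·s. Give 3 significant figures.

Volume is [L]³ = [E]⁻³·(ℏc)³.
1 GeV⁻³ → (ℏc)³ × (1 GeV in J)⁻³ = 7.63 × 10⁻⁴⁸ m³.
Result: 2.50 × 10⁻³ × 7.63 × 10⁻⁴⁸ = 1.91 × 10⁻⁵⁰ m³.

1.91 × 10⁻⁵⁰ m³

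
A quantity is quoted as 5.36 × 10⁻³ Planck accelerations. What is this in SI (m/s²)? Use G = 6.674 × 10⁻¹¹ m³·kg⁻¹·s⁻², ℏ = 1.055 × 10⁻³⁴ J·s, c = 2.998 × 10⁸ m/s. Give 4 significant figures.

One Planck acceleration: a_P = √(c⁷/(ℏG)) = 5.560 × 10⁵¹ m/s².
5.36 × 10⁻³ × 5.560 × 10⁵¹ m/s² = 2.980 × 10⁴⁹ m/s²

2.980 × 10⁴⁹ m/s²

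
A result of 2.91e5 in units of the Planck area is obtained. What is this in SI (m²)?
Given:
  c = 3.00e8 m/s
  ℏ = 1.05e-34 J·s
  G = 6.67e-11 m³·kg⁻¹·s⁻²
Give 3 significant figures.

One Planck area: A_P = ℏG/c³ = 2.59e-70 m².
2.91e5 × 2.59e-70 m² = 7.55e-65 m²

7.55e-65 m²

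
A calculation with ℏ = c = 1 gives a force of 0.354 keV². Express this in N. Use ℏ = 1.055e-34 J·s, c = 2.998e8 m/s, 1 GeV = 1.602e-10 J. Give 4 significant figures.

Force is [E]/[L] = [E]²/(ℏc); restore (ℏc)⁻¹.
1 GeV² → 1/(ℏc) × (1 GeV in J)² = 8.114e5 N.
Convert the energy scale: 0.354 keV² = 3.54e-13 GeV².
Result: 3.54e-13 × 8.114e5 = 2.872e-7 N.

2.872e-7 N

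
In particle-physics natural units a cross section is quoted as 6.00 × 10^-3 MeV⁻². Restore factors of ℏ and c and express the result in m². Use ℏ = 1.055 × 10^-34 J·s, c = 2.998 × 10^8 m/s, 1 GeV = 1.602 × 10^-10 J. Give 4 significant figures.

Area is [L]² = [E]⁻²·(ℏc)²; restore (ℏc)².
1 GeV⁻² → (ℏc)² × (1 GeV in J)⁻² = 3.898 × 10^-32 m².
Convert the energy scale: 6.00 × 10^-3 MeV⁻² = 6.00 × 10^3 GeV⁻².
Result: 6.00 × 10^3 × 3.898 × 10^-32 = 2.339 × 10^-28 m².

2.339 × 10^-28 m²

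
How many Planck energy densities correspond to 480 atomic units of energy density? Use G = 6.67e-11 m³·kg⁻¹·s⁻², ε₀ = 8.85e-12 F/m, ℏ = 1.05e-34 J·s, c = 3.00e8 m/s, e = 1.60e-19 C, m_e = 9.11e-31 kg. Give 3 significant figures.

atomic unit of energy density: u_au = E_h/a₀³ = m_e⁴e¹⁰/((4πε₀)⁵ℏ⁸) = 3.01e13 J/m³
Planck energy density: u_P = c⁷/(ℏG²) = 4.68e113 J/m³
480 × 3.01e13 / 4.68e113 = 3.09e-98

3.09e-98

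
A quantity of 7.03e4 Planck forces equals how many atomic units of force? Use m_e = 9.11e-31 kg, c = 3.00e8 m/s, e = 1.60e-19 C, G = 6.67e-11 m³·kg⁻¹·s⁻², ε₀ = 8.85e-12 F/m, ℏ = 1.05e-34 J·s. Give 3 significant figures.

1.03e56

Planck force: F_P = c⁴/G = 1.21e44 N
atomic unit of force: F_au = E_h/a₀ = m_e²e⁶/((4πε₀)³ℏ⁴) = 8.33e-8 N
7.03e4 × 1.21e44 / 8.33e-8 = 1.03e56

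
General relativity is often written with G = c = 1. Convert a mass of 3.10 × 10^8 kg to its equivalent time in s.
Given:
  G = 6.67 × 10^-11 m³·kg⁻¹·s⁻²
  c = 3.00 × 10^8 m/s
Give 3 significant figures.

Mass → time via G/c³.
3.10 × 10^8 kg × (G/c³) = 7.66 × 10^-28 s

7.66 × 10^-28 s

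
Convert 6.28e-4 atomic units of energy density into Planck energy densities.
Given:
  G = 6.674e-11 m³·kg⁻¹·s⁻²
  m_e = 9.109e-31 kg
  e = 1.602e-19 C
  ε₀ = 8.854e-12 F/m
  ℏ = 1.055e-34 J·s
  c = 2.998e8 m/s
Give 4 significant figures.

3.971e-104

atomic unit of energy density: u_au = E_h/a₀³ = m_e⁴e¹⁰/((4πε₀)⁵ℏ⁸) = 2.929e13 J/m³
Planck energy density: u_P = c⁷/(ℏG²) = 4.632e113 J/m³
6.28e-4 × 2.929e13 / 4.632e113 = 3.971e-104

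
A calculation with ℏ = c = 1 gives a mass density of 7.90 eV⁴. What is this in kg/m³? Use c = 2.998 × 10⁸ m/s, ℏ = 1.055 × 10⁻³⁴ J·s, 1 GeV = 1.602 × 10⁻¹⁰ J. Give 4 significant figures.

1.830 × 10⁻¹⁵ kg/m³

Mass density is [E]/(c²[L]³) = [E]⁴/(ℏ³c⁵).
1 GeV⁴ → 1/(ℏ³c⁵) × (1 GeV in J)⁴ = 2.316 × 10²⁰ kg/m³.
Convert the energy scale: 7.90 eV⁴ = 7.90 × 10⁻³⁶ GeV⁴.
Result: 7.90 × 10⁻³⁶ × 2.316 × 10²⁰ = 1.830 × 10⁻¹⁵ kg/m³.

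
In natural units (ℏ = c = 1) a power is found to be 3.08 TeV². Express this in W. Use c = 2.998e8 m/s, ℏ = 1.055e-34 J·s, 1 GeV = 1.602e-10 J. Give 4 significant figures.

7.492e20 W

Power is [E]/[T] = [E]²/ℏ.
1 GeV² → 1/ℏ × (1 GeV in J)² = 2.433e14 W.
Convert the energy scale: 3.08 TeV² = 3.08e6 GeV².
Result: 3.08e6 × 2.433e14 = 7.492e20 W.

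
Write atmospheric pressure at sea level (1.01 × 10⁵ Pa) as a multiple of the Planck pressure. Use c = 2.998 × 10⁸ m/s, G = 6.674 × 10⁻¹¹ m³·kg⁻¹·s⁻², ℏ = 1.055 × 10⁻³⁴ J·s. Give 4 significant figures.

2.180 × 10⁻¹⁰⁹

Planck pressure: p_P = c⁷/(ℏG²) = 4.632 × 10¹¹³ Pa.
1.01 × 10⁵ / 4.632 × 10¹¹³ = 2.180 × 10⁻¹⁰⁹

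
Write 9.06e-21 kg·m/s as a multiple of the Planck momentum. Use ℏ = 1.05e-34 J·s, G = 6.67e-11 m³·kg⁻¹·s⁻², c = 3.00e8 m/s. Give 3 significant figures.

Planck momentum: p_P = √(ℏc³/G) = 6.52 kg·m/s.
9.06e-21 / 6.52 = 1.39e-21

1.39e-21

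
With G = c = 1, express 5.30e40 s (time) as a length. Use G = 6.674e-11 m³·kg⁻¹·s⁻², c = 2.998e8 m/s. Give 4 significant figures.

1.589e49 m

Time → length via c.
5.30e40 s × (c) = 1.589e49 m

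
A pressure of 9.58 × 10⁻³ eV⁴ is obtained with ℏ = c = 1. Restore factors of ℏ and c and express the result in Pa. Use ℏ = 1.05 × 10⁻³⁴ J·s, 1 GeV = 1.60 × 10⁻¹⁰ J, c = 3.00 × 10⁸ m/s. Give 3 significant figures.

0.201 Pa

Pressure is [E]/[L]³ = [E]⁴/(ℏc)³.
1 GeV⁴ → 1/(ℏc)³ × (1 GeV in J)⁴ = 2.10 × 10³⁷ Pa.
Convert the energy scale: 9.58 × 10⁻³ eV⁴ = 9.58 × 10⁻³⁹ GeV⁴.
Result: 9.58 × 10⁻³⁹ × 2.10 × 10³⁷ = 0.201 Pa.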